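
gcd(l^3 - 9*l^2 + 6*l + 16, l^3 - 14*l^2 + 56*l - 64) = l^2 - 10*l + 16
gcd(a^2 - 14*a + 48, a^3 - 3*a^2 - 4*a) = 1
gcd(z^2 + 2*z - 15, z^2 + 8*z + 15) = z + 5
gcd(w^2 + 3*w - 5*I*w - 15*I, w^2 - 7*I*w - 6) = 1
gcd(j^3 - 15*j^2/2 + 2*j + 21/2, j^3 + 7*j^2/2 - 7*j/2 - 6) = j^2 - j/2 - 3/2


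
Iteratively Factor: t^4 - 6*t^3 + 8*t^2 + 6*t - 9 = (t - 3)*(t^3 - 3*t^2 - t + 3) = (t - 3)*(t + 1)*(t^2 - 4*t + 3) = (t - 3)*(t - 1)*(t + 1)*(t - 3)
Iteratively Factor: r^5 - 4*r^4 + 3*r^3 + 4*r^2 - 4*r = (r)*(r^4 - 4*r^3 + 3*r^2 + 4*r - 4) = r*(r - 2)*(r^3 - 2*r^2 - r + 2) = r*(r - 2)*(r - 1)*(r^2 - r - 2) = r*(r - 2)*(r - 1)*(r + 1)*(r - 2)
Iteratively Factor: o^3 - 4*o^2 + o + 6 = (o - 3)*(o^2 - o - 2) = (o - 3)*(o + 1)*(o - 2)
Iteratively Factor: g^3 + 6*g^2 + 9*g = (g + 3)*(g^2 + 3*g) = (g + 3)^2*(g)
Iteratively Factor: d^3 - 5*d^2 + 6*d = (d - 2)*(d^2 - 3*d) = (d - 3)*(d - 2)*(d)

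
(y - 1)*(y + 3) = y^2 + 2*y - 3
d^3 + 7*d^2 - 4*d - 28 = (d - 2)*(d + 2)*(d + 7)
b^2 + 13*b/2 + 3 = (b + 1/2)*(b + 6)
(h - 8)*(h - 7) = h^2 - 15*h + 56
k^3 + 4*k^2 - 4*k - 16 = (k - 2)*(k + 2)*(k + 4)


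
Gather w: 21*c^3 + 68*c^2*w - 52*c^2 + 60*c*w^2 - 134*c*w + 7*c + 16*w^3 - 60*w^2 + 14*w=21*c^3 - 52*c^2 + 7*c + 16*w^3 + w^2*(60*c - 60) + w*(68*c^2 - 134*c + 14)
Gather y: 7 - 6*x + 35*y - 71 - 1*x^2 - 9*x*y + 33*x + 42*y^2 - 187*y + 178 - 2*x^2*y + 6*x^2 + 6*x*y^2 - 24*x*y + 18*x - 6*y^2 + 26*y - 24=5*x^2 + 45*x + y^2*(6*x + 36) + y*(-2*x^2 - 33*x - 126) + 90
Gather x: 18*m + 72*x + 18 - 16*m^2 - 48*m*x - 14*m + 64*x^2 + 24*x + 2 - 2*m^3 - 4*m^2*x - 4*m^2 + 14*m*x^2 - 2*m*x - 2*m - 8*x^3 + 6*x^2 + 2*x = -2*m^3 - 20*m^2 + 2*m - 8*x^3 + x^2*(14*m + 70) + x*(-4*m^2 - 50*m + 98) + 20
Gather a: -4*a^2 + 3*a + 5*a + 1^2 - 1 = -4*a^2 + 8*a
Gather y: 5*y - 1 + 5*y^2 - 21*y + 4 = 5*y^2 - 16*y + 3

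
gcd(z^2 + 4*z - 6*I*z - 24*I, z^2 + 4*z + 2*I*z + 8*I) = z + 4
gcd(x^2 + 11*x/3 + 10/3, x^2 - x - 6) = x + 2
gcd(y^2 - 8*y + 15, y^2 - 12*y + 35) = y - 5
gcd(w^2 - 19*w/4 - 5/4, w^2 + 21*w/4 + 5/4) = w + 1/4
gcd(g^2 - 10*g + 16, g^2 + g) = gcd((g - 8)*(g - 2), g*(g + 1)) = 1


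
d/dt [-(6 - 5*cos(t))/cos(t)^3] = 2*(5*cos(t) - 9)*sin(t)/cos(t)^4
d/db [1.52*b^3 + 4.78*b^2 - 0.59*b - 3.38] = 4.56*b^2 + 9.56*b - 0.59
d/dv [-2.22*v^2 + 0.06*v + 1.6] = 0.06 - 4.44*v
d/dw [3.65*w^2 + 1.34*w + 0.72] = 7.3*w + 1.34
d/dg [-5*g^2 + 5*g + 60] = 5 - 10*g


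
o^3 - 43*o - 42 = (o - 7)*(o + 1)*(o + 6)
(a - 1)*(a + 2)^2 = a^3 + 3*a^2 - 4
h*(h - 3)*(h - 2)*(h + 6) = h^4 + h^3 - 24*h^2 + 36*h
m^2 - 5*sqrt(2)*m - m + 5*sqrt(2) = (m - 1)*(m - 5*sqrt(2))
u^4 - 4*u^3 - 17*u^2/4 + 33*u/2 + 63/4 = (u - 7/2)*(u - 3)*(u + 1)*(u + 3/2)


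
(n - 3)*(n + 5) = n^2 + 2*n - 15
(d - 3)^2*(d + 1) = d^3 - 5*d^2 + 3*d + 9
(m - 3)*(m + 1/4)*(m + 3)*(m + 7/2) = m^4 + 15*m^3/4 - 65*m^2/8 - 135*m/4 - 63/8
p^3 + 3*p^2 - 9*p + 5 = (p - 1)^2*(p + 5)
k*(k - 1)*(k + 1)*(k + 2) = k^4 + 2*k^3 - k^2 - 2*k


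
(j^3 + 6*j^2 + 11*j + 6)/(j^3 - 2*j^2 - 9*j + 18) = (j^2 + 3*j + 2)/(j^2 - 5*j + 6)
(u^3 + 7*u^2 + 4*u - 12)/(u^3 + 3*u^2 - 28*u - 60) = (u - 1)/(u - 5)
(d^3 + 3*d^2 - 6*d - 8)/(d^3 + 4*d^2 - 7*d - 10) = (d + 4)/(d + 5)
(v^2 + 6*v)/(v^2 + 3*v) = (v + 6)/(v + 3)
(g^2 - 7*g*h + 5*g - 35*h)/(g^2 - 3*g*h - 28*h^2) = (g + 5)/(g + 4*h)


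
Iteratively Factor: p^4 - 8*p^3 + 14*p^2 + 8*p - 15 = (p - 1)*(p^3 - 7*p^2 + 7*p + 15) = (p - 5)*(p - 1)*(p^2 - 2*p - 3) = (p - 5)*(p - 3)*(p - 1)*(p + 1)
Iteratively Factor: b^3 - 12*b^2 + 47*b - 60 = (b - 3)*(b^2 - 9*b + 20) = (b - 4)*(b - 3)*(b - 5)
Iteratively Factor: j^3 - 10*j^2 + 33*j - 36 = (j - 3)*(j^2 - 7*j + 12) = (j - 3)^2*(j - 4)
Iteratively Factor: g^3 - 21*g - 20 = (g - 5)*(g^2 + 5*g + 4) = (g - 5)*(g + 1)*(g + 4)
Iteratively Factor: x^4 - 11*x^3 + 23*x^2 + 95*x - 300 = (x + 3)*(x^3 - 14*x^2 + 65*x - 100) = (x - 5)*(x + 3)*(x^2 - 9*x + 20) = (x - 5)^2*(x + 3)*(x - 4)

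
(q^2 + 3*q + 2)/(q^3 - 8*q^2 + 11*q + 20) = (q + 2)/(q^2 - 9*q + 20)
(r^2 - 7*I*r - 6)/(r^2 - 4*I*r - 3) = (r - 6*I)/(r - 3*I)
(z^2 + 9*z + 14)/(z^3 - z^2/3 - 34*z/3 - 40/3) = 3*(z + 7)/(3*z^2 - 7*z - 20)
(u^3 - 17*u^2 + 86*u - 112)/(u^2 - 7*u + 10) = (u^2 - 15*u + 56)/(u - 5)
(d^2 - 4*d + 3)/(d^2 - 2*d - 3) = (d - 1)/(d + 1)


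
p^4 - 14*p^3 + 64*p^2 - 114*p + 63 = (p - 7)*(p - 3)^2*(p - 1)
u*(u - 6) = u^2 - 6*u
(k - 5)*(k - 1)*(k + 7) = k^3 + k^2 - 37*k + 35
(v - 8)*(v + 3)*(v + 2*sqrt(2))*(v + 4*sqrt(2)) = v^4 - 5*v^3 + 6*sqrt(2)*v^3 - 30*sqrt(2)*v^2 - 8*v^2 - 144*sqrt(2)*v - 80*v - 384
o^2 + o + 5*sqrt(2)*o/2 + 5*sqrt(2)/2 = (o + 1)*(o + 5*sqrt(2)/2)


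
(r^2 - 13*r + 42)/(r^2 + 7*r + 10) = (r^2 - 13*r + 42)/(r^2 + 7*r + 10)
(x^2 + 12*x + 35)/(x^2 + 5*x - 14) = (x + 5)/(x - 2)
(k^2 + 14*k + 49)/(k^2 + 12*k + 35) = (k + 7)/(k + 5)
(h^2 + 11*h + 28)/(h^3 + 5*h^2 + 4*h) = (h + 7)/(h*(h + 1))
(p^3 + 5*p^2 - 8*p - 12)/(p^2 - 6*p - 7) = (p^2 + 4*p - 12)/(p - 7)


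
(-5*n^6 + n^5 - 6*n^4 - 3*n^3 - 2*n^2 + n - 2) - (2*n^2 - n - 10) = -5*n^6 + n^5 - 6*n^4 - 3*n^3 - 4*n^2 + 2*n + 8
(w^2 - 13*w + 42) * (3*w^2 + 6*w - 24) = 3*w^4 - 33*w^3 + 24*w^2 + 564*w - 1008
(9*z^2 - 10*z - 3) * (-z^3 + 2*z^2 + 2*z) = -9*z^5 + 28*z^4 + z^3 - 26*z^2 - 6*z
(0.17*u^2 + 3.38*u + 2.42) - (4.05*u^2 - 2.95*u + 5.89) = -3.88*u^2 + 6.33*u - 3.47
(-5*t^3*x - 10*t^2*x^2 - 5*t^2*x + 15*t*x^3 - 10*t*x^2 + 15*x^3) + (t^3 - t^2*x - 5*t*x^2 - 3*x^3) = -5*t^3*x + t^3 - 10*t^2*x^2 - 6*t^2*x + 15*t*x^3 - 15*t*x^2 + 12*x^3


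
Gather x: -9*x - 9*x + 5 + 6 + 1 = 12 - 18*x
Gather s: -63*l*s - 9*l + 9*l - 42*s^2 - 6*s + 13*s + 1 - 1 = -42*s^2 + s*(7 - 63*l)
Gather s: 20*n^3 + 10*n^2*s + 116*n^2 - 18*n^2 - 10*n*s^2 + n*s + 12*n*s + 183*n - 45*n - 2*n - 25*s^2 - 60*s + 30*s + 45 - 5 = 20*n^3 + 98*n^2 + 136*n + s^2*(-10*n - 25) + s*(10*n^2 + 13*n - 30) + 40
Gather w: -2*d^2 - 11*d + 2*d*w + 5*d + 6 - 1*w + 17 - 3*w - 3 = -2*d^2 - 6*d + w*(2*d - 4) + 20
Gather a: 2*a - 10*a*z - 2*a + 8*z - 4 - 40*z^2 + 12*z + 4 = -10*a*z - 40*z^2 + 20*z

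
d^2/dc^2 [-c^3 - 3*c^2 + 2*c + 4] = -6*c - 6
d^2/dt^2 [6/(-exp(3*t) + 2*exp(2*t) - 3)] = 6*(-2*(3*exp(t) - 4)^2*exp(2*t) + (9*exp(t) - 8)*(exp(3*t) - 2*exp(2*t) + 3))*exp(2*t)/(exp(3*t) - 2*exp(2*t) + 3)^3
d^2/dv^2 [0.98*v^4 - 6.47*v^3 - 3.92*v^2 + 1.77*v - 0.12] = 11.76*v^2 - 38.82*v - 7.84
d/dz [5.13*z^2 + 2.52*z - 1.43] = 10.26*z + 2.52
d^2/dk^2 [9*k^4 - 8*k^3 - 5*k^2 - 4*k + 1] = 108*k^2 - 48*k - 10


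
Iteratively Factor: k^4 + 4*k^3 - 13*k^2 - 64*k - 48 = (k - 4)*(k^3 + 8*k^2 + 19*k + 12) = (k - 4)*(k + 4)*(k^2 + 4*k + 3) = (k - 4)*(k + 1)*(k + 4)*(k + 3)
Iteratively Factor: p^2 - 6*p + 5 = (p - 5)*(p - 1)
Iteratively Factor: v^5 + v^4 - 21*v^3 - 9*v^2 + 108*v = (v)*(v^4 + v^3 - 21*v^2 - 9*v + 108) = v*(v + 3)*(v^3 - 2*v^2 - 15*v + 36) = v*(v + 3)*(v + 4)*(v^2 - 6*v + 9) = v*(v - 3)*(v + 3)*(v + 4)*(v - 3)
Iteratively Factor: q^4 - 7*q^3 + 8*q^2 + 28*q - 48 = (q - 3)*(q^3 - 4*q^2 - 4*q + 16) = (q - 4)*(q - 3)*(q^2 - 4) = (q - 4)*(q - 3)*(q + 2)*(q - 2)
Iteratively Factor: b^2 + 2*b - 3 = (b + 3)*(b - 1)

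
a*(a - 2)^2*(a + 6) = a^4 + 2*a^3 - 20*a^2 + 24*a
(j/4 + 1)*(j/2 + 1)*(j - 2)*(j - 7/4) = j^4/8 + 9*j^3/32 - 11*j^2/8 - 9*j/8 + 7/2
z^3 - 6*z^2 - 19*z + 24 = (z - 8)*(z - 1)*(z + 3)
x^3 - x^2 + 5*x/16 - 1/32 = (x - 1/2)*(x - 1/4)^2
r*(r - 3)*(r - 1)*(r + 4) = r^4 - 13*r^2 + 12*r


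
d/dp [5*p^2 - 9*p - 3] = 10*p - 9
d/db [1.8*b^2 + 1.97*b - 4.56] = 3.6*b + 1.97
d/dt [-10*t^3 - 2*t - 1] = -30*t^2 - 2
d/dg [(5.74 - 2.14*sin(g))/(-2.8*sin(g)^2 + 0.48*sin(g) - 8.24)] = (-5.992*sin(g)^2 + 32.144*sin(g) + 14.8784)*cos(g)/(7.84*sin(g)^4 - 2.688*sin(g)^3 + 46.3744*sin(g)^2 - 7.9104*sin(g) + 67.8976)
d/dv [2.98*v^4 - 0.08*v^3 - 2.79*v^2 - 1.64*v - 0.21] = 11.92*v^3 - 0.24*v^2 - 5.58*v - 1.64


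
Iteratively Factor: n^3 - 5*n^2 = (n - 5)*(n^2) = n*(n - 5)*(n)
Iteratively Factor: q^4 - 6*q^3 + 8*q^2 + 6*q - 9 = (q - 3)*(q^3 - 3*q^2 - q + 3) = (q - 3)*(q + 1)*(q^2 - 4*q + 3) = (q - 3)^2*(q + 1)*(q - 1)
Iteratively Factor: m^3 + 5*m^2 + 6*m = (m + 3)*(m^2 + 2*m) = (m + 2)*(m + 3)*(m)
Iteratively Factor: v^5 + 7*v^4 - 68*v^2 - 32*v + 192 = (v + 4)*(v^4 + 3*v^3 - 12*v^2 - 20*v + 48) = (v - 2)*(v + 4)*(v^3 + 5*v^2 - 2*v - 24) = (v - 2)*(v + 3)*(v + 4)*(v^2 + 2*v - 8) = (v - 2)*(v + 3)*(v + 4)^2*(v - 2)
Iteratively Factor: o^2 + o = (o)*(o + 1)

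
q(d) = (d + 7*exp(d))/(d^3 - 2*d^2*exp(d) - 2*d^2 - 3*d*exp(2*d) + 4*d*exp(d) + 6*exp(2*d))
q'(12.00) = 0.00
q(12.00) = 0.00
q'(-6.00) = 0.01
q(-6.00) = 0.02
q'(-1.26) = -0.63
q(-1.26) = -0.11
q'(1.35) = 0.46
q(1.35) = 0.82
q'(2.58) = 0.75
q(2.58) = -0.28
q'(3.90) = 0.04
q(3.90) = -0.02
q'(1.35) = 0.46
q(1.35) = 0.82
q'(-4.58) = 0.01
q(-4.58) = 0.03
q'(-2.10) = -0.03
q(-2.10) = 0.06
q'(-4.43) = 0.01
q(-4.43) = 0.03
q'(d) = (d + 7*exp(d))*(2*d^2*exp(d) - 3*d^2 + 6*d*exp(2*d) + 4*d - 9*exp(2*d) - 4*exp(d))/(d^3 - 2*d^2*exp(d) - 2*d^2 - 3*d*exp(2*d) + 4*d*exp(d) + 6*exp(2*d))^2 + (7*exp(d) + 1)/(d^3 - 2*d^2*exp(d) - 2*d^2 - 3*d*exp(2*d) + 4*d*exp(d) + 6*exp(2*d)) = ((d + 7*exp(d))*(2*d^2*exp(d) - 3*d^2 + 6*d*exp(2*d) + 4*d - 9*exp(2*d) - 4*exp(d)) + (7*exp(d) + 1)*(d^3 - 2*d^2*exp(d) - 2*d^2 - 3*d*exp(2*d) + 4*d*exp(d) + 6*exp(2*d)))/(d^3 - 2*d^2*exp(d) - 2*d^2 - 3*d*exp(2*d) + 4*d*exp(d) + 6*exp(2*d))^2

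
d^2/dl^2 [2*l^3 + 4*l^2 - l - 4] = 12*l + 8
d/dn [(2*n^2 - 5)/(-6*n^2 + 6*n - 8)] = (6*n^2 - 46*n + 15)/(2*(9*n^4 - 18*n^3 + 33*n^2 - 24*n + 16))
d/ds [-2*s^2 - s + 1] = -4*s - 1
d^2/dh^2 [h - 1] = 0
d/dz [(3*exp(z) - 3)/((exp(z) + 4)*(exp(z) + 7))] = 3*(-exp(2*z) + 2*exp(z) + 39)*exp(z)/(exp(4*z) + 22*exp(3*z) + 177*exp(2*z) + 616*exp(z) + 784)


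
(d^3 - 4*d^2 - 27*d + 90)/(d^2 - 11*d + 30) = (d^2 + 2*d - 15)/(d - 5)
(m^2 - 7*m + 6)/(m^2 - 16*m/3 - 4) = 3*(m - 1)/(3*m + 2)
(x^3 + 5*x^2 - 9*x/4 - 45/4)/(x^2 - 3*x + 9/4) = (2*x^2 + 13*x + 15)/(2*x - 3)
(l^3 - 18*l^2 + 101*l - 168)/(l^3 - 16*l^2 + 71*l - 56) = (l - 3)/(l - 1)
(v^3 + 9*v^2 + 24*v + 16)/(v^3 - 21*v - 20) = (v + 4)/(v - 5)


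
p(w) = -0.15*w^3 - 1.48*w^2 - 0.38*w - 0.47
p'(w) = -0.45*w^2 - 2.96*w - 0.38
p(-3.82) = -12.25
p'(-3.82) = 4.36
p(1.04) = -2.63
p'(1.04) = -3.95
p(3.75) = -30.62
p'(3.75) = -17.81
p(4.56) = -47.20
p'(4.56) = -23.23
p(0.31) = -0.73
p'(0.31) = -1.34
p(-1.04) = -1.51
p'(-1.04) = 2.21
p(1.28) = -3.70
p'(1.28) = -4.91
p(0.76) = -1.68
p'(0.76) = -2.89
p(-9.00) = -7.58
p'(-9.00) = -10.19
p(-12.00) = 50.17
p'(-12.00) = -29.66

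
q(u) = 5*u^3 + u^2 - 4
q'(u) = 15*u^2 + 2*u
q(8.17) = 2789.44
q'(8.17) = 1017.57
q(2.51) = 81.37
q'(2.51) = 99.52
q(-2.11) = -46.52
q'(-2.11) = 62.56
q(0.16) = -3.95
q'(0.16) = 0.70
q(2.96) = 134.43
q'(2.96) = 137.34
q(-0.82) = -6.08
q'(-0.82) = 8.45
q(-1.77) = -28.59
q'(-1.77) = 43.45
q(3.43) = 209.53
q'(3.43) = 183.33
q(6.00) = 1112.00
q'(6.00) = 552.00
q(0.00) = -4.00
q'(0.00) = 0.00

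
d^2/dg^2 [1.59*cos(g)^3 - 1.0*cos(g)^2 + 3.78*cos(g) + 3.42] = -4.9725*cos(g) + 2.0*cos(2*g) - 3.5775*cos(3*g)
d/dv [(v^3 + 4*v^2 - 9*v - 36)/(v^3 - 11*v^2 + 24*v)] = 3*(-5*v^2 - 8*v + 32)/(v^2*(v^2 - 16*v + 64))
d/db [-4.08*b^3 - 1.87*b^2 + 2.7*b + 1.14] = -12.24*b^2 - 3.74*b + 2.7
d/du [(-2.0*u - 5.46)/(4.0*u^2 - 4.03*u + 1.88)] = (8.0*u^2 + 43.68*u - 25.7638)/(16.0*u^4 - 32.24*u^3 + 31.2809*u^2 - 15.1528*u + 3.5344)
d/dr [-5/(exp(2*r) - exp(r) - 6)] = (10*exp(r) - 5)*exp(r)/(-exp(2*r) + exp(r) + 6)^2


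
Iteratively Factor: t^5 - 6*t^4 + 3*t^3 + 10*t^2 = (t - 5)*(t^4 - t^3 - 2*t^2) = t*(t - 5)*(t^3 - t^2 - 2*t) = t^2*(t - 5)*(t^2 - t - 2) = t^2*(t - 5)*(t - 2)*(t + 1)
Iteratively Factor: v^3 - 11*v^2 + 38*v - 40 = (v - 4)*(v^2 - 7*v + 10) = (v - 4)*(v - 2)*(v - 5)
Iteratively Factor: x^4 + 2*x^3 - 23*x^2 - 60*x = (x - 5)*(x^3 + 7*x^2 + 12*x) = (x - 5)*(x + 3)*(x^2 + 4*x) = x*(x - 5)*(x + 3)*(x + 4)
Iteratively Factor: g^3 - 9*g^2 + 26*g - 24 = (g - 3)*(g^2 - 6*g + 8) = (g - 3)*(g - 2)*(g - 4)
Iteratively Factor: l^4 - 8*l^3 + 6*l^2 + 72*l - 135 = (l - 3)*(l^3 - 5*l^2 - 9*l + 45) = (l - 3)*(l + 3)*(l^2 - 8*l + 15) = (l - 5)*(l - 3)*(l + 3)*(l - 3)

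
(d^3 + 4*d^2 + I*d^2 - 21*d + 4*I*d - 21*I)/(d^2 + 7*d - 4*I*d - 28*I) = (d^2 + d*(-3 + I) - 3*I)/(d - 4*I)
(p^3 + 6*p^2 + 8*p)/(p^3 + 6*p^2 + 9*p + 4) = p*(p + 2)/(p^2 + 2*p + 1)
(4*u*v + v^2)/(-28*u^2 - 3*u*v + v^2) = -v/(7*u - v)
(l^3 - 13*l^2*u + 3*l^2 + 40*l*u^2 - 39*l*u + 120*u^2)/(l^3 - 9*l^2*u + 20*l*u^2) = (-l^2 + 8*l*u - 3*l + 24*u)/(l*(-l + 4*u))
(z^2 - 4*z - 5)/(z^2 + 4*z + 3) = (z - 5)/(z + 3)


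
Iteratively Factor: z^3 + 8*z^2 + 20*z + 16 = (z + 2)*(z^2 + 6*z + 8) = (z + 2)^2*(z + 4)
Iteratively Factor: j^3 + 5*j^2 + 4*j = (j)*(j^2 + 5*j + 4) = j*(j + 4)*(j + 1)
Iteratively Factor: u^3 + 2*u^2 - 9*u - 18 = (u + 2)*(u^2 - 9) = (u + 2)*(u + 3)*(u - 3)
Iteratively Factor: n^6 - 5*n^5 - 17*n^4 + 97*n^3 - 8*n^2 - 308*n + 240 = (n + 4)*(n^5 - 9*n^4 + 19*n^3 + 21*n^2 - 92*n + 60) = (n - 1)*(n + 4)*(n^4 - 8*n^3 + 11*n^2 + 32*n - 60) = (n - 1)*(n + 2)*(n + 4)*(n^3 - 10*n^2 + 31*n - 30) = (n - 3)*(n - 1)*(n + 2)*(n + 4)*(n^2 - 7*n + 10) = (n - 3)*(n - 2)*(n - 1)*(n + 2)*(n + 4)*(n - 5)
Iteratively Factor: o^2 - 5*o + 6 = (o - 3)*(o - 2)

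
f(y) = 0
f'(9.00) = 0.00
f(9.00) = 0.00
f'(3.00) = 0.00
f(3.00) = 0.00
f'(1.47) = 0.00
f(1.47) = 0.00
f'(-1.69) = 0.00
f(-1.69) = 0.00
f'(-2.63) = 0.00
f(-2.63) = 0.00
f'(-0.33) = 0.00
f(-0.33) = 0.00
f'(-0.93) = 0.00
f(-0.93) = 0.00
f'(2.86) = 0.00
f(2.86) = 0.00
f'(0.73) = 0.00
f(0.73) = 0.00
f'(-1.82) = 0.00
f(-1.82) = 0.00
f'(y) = 0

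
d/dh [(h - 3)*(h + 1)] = 2*h - 2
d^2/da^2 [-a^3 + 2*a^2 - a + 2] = 4 - 6*a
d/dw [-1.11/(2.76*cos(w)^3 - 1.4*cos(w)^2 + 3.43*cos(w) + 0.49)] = (-9.1908*cos(w)^2 + 3.108*cos(w) - 3.8073)*sin(w)/(2.76*cos(w)^3 - 1.4*cos(w)^2 + 3.43*cos(w) + 0.49)^2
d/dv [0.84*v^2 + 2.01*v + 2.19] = 1.68*v + 2.01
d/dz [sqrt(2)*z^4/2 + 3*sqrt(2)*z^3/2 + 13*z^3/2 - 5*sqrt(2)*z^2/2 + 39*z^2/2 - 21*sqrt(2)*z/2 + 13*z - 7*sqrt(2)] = 2*sqrt(2)*z^3 + 9*sqrt(2)*z^2/2 + 39*z^2/2 - 5*sqrt(2)*z + 39*z - 21*sqrt(2)/2 + 13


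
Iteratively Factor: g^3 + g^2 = (g)*(g^2 + g) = g*(g + 1)*(g)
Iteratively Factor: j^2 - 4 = (j - 2)*(j + 2)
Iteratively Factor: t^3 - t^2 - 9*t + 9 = (t - 1)*(t^2 - 9) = (t - 1)*(t + 3)*(t - 3)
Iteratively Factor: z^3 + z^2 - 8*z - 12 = (z - 3)*(z^2 + 4*z + 4) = (z - 3)*(z + 2)*(z + 2)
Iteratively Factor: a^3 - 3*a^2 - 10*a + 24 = (a - 4)*(a^2 + a - 6) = (a - 4)*(a + 3)*(a - 2)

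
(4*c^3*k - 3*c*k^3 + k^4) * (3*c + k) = 12*c^4*k + 4*c^3*k^2 - 9*c^2*k^3 + k^5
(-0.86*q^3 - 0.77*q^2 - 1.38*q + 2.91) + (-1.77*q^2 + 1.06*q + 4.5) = -0.86*q^3 - 2.54*q^2 - 0.32*q + 7.41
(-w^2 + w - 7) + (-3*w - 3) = -w^2 - 2*w - 10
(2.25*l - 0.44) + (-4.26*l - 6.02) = -2.01*l - 6.46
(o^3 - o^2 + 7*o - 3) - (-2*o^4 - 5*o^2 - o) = 2*o^4 + o^3 + 4*o^2 + 8*o - 3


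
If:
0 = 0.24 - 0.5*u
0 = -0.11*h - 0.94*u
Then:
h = -4.10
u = 0.48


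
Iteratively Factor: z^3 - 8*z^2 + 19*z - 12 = (z - 1)*(z^2 - 7*z + 12) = (z - 3)*(z - 1)*(z - 4)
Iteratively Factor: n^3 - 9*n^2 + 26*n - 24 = (n - 2)*(n^2 - 7*n + 12) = (n - 4)*(n - 2)*(n - 3)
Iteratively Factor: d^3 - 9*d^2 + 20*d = (d)*(d^2 - 9*d + 20) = d*(d - 5)*(d - 4)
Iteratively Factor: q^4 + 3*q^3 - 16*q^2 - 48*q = (q - 4)*(q^3 + 7*q^2 + 12*q) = (q - 4)*(q + 3)*(q^2 + 4*q) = (q - 4)*(q + 3)*(q + 4)*(q)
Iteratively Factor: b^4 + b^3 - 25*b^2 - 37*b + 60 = (b + 4)*(b^3 - 3*b^2 - 13*b + 15) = (b - 5)*(b + 4)*(b^2 + 2*b - 3) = (b - 5)*(b - 1)*(b + 4)*(b + 3)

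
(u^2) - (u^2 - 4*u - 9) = 4*u + 9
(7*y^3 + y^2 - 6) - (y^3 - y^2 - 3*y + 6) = 6*y^3 + 2*y^2 + 3*y - 12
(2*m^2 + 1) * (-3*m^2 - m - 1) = -6*m^4 - 2*m^3 - 5*m^2 - m - 1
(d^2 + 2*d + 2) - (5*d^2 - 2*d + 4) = -4*d^2 + 4*d - 2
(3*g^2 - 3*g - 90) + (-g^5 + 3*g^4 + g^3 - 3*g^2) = -g^5 + 3*g^4 + g^3 - 3*g - 90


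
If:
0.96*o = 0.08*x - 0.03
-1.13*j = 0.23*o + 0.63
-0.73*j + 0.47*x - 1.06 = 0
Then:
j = -0.57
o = 0.08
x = 1.36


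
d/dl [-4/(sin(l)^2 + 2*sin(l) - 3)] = 8*(sin(l) + 1)*cos(l)/(sin(l)^2 + 2*sin(l) - 3)^2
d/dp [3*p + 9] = 3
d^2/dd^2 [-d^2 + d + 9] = -2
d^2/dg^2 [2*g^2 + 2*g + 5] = 4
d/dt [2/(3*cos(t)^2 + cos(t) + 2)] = 2*(6*cos(t) + 1)*sin(t)/(3*cos(t)^2 + cos(t) + 2)^2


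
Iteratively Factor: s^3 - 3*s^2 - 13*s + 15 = (s + 3)*(s^2 - 6*s + 5) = (s - 5)*(s + 3)*(s - 1)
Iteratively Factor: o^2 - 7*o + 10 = (o - 5)*(o - 2)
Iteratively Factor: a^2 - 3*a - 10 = (a + 2)*(a - 5)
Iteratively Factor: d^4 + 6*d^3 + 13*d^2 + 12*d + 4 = (d + 2)*(d^3 + 4*d^2 + 5*d + 2) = (d + 2)^2*(d^2 + 2*d + 1) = (d + 1)*(d + 2)^2*(d + 1)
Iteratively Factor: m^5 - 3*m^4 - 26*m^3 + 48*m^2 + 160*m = (m)*(m^4 - 3*m^3 - 26*m^2 + 48*m + 160) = m*(m - 5)*(m^3 + 2*m^2 - 16*m - 32) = m*(m - 5)*(m + 4)*(m^2 - 2*m - 8) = m*(m - 5)*(m - 4)*(m + 4)*(m + 2)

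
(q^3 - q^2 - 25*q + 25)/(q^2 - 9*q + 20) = (q^2 + 4*q - 5)/(q - 4)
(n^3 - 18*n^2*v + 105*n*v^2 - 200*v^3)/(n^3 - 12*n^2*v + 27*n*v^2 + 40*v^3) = (n - 5*v)/(n + v)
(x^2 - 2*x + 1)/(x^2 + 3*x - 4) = (x - 1)/(x + 4)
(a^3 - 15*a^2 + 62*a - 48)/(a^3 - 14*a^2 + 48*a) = (a - 1)/a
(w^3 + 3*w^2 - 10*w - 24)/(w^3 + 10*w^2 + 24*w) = (w^2 - w - 6)/(w*(w + 6))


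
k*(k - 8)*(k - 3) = k^3 - 11*k^2 + 24*k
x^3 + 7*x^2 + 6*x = x*(x + 1)*(x + 6)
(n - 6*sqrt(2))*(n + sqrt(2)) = n^2 - 5*sqrt(2)*n - 12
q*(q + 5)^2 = q^3 + 10*q^2 + 25*q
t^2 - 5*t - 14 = (t - 7)*(t + 2)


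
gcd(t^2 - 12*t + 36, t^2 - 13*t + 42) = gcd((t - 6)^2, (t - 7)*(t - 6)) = t - 6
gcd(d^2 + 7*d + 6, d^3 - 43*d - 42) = d^2 + 7*d + 6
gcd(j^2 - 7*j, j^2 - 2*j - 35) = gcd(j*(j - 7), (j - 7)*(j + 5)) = j - 7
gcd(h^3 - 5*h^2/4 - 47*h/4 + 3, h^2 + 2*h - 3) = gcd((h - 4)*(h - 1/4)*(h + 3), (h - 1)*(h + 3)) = h + 3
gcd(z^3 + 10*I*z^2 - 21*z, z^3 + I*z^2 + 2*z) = z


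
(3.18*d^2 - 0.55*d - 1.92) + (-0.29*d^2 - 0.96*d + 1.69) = 2.89*d^2 - 1.51*d - 0.23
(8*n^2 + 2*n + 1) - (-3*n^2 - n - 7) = 11*n^2 + 3*n + 8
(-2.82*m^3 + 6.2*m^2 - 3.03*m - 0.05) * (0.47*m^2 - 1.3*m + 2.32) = -1.3254*m^5 + 6.58*m^4 - 16.0265*m^3 + 18.2995*m^2 - 6.9646*m - 0.116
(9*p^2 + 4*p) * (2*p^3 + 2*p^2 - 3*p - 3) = 18*p^5 + 26*p^4 - 19*p^3 - 39*p^2 - 12*p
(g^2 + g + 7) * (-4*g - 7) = -4*g^3 - 11*g^2 - 35*g - 49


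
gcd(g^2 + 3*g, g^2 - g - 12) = g + 3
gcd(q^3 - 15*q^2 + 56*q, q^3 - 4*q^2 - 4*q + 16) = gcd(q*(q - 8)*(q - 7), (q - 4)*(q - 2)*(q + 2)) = 1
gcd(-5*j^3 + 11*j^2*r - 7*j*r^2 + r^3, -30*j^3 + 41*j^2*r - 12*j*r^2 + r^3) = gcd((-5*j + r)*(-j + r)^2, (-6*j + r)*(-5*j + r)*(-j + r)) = 5*j^2 - 6*j*r + r^2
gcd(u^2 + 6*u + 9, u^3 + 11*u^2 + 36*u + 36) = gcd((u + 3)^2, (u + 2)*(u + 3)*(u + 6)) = u + 3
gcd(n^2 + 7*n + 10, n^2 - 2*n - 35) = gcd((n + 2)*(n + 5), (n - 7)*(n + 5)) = n + 5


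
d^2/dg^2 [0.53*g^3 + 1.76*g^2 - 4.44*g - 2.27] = 3.18*g + 3.52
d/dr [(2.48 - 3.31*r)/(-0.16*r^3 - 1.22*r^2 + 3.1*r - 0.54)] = (-1.0592*r^3 - 2.8478*r^2 + 6.0512*r - 5.9006)/(0.0256*r^6 + 0.3904*r^5 + 0.4964*r^4 - 7.3912*r^3 + 10.9276*r^2 - 3.348*r + 0.2916)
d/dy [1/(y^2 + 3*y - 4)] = (-2*y - 3)/(y^2 + 3*y - 4)^2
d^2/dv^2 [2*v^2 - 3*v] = 4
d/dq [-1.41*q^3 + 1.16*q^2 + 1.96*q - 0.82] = -4.23*q^2 + 2.32*q + 1.96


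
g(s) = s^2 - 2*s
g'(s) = 2*s - 2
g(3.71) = 6.34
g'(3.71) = 5.42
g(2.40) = 0.96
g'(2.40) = 2.80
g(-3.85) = 22.52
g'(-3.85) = -9.70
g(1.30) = -0.91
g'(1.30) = 0.60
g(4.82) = 13.59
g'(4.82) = 7.64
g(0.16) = -0.29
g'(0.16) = -1.68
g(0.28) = -0.48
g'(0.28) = -1.44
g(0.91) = -0.99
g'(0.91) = -0.18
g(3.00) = 3.00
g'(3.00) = 4.00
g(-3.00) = 15.00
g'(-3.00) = -8.00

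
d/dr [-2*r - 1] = -2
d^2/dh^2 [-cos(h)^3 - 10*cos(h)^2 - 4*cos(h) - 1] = 19*cos(h)/4 + 20*cos(2*h) + 9*cos(3*h)/4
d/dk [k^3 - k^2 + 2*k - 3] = 3*k^2 - 2*k + 2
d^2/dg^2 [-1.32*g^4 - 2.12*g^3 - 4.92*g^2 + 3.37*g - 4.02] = -15.84*g^2 - 12.72*g - 9.84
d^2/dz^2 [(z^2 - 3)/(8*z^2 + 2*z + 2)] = 2*(-2*z^3 - 78*z^2 - 18*z + 5)/(64*z^6 + 48*z^5 + 60*z^4 + 25*z^3 + 15*z^2 + 3*z + 1)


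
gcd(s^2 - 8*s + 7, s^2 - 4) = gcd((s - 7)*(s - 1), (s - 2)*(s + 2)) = 1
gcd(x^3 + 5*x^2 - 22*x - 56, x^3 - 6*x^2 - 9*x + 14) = x + 2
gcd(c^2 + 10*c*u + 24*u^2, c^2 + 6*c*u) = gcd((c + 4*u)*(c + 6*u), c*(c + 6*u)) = c + 6*u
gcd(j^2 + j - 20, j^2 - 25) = j + 5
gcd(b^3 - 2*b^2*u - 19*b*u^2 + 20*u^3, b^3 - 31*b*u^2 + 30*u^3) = b^2 - 6*b*u + 5*u^2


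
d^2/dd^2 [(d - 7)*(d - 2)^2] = 6*d - 22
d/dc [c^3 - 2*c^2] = c*(3*c - 4)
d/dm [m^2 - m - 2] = 2*m - 1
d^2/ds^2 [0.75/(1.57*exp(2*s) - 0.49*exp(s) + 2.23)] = ((0.3675 - 4.71*exp(s))*(1.57*exp(2*s) - 0.49*exp(s) + 2.23) + 0.75*(3.14*exp(s) - 0.49)*(6.28*exp(s) - 0.98)*exp(s))*exp(s)/(1.57*exp(2*s) - 0.49*exp(s) + 2.23)^3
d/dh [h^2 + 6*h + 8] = 2*h + 6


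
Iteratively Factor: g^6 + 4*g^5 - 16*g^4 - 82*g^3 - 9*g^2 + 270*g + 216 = (g - 4)*(g^5 + 8*g^4 + 16*g^3 - 18*g^2 - 81*g - 54) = (g - 4)*(g + 3)*(g^4 + 5*g^3 + g^2 - 21*g - 18) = (g - 4)*(g + 3)^2*(g^3 + 2*g^2 - 5*g - 6) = (g - 4)*(g + 1)*(g + 3)^2*(g^2 + g - 6) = (g - 4)*(g - 2)*(g + 1)*(g + 3)^2*(g + 3)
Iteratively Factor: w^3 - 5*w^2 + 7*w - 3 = (w - 3)*(w^2 - 2*w + 1) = (w - 3)*(w - 1)*(w - 1)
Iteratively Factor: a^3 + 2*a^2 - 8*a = (a)*(a^2 + 2*a - 8) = a*(a - 2)*(a + 4)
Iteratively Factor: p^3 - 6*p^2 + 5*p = (p - 5)*(p^2 - p) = (p - 5)*(p - 1)*(p)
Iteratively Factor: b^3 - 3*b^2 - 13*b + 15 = (b + 3)*(b^2 - 6*b + 5) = (b - 1)*(b + 3)*(b - 5)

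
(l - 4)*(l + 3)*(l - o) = l^3 - l^2*o - l^2 + l*o - 12*l + 12*o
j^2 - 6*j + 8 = (j - 4)*(j - 2)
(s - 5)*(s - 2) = s^2 - 7*s + 10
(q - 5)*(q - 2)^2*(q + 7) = q^4 - 2*q^3 - 39*q^2 + 148*q - 140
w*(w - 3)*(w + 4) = w^3 + w^2 - 12*w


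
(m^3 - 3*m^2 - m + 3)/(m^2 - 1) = m - 3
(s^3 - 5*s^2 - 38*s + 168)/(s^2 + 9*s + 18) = (s^2 - 11*s + 28)/(s + 3)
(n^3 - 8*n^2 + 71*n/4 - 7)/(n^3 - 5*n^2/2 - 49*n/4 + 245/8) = 2*(2*n^2 - 9*n + 4)/(4*n^2 + 4*n - 35)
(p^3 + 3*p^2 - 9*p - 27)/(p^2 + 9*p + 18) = (p^2 - 9)/(p + 6)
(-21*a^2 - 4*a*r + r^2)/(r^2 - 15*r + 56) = (-21*a^2 - 4*a*r + r^2)/(r^2 - 15*r + 56)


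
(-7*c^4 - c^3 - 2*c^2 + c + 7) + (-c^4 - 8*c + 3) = -8*c^4 - c^3 - 2*c^2 - 7*c + 10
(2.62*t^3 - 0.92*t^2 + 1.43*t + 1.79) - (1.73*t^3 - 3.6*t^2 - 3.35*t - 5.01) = 0.89*t^3 + 2.68*t^2 + 4.78*t + 6.8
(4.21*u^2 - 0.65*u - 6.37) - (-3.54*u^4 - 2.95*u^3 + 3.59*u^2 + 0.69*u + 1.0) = 3.54*u^4 + 2.95*u^3 + 0.62*u^2 - 1.34*u - 7.37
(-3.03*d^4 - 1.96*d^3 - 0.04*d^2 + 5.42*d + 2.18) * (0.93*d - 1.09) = -2.8179*d^5 + 1.4799*d^4 + 2.0992*d^3 + 5.0842*d^2 - 3.8804*d - 2.3762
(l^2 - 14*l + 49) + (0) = l^2 - 14*l + 49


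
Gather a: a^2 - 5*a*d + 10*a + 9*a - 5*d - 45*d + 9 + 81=a^2 + a*(19 - 5*d) - 50*d + 90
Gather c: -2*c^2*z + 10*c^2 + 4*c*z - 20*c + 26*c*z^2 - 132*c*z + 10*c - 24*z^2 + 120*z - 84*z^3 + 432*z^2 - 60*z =c^2*(10 - 2*z) + c*(26*z^2 - 128*z - 10) - 84*z^3 + 408*z^2 + 60*z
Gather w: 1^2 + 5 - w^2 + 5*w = -w^2 + 5*w + 6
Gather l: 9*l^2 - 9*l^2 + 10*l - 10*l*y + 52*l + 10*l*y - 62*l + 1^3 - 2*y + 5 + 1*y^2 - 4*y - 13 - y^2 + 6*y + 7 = 0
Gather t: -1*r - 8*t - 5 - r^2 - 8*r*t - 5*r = -r^2 - 6*r + t*(-8*r - 8) - 5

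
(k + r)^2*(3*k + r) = 3*k^3 + 7*k^2*r + 5*k*r^2 + r^3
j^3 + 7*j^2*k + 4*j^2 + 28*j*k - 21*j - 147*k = (j - 3)*(j + 7)*(j + 7*k)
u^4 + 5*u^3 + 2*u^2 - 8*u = u*(u - 1)*(u + 2)*(u + 4)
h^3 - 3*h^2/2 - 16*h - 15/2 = (h - 5)*(h + 1/2)*(h + 3)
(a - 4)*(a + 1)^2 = a^3 - 2*a^2 - 7*a - 4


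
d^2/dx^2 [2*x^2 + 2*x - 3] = 4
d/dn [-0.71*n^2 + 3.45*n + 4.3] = 3.45 - 1.42*n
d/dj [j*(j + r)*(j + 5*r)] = 3*j^2 + 12*j*r + 5*r^2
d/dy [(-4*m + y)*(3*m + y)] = -m + 2*y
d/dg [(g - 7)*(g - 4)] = 2*g - 11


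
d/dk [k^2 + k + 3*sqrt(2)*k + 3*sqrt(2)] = 2*k + 1 + 3*sqrt(2)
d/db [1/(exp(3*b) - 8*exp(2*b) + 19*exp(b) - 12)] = (-3*exp(2*b) + 16*exp(b) - 19)*exp(b)/(exp(3*b) - 8*exp(2*b) + 19*exp(b) - 12)^2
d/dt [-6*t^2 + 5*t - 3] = 5 - 12*t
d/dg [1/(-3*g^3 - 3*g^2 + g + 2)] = (9*g^2 + 6*g - 1)/(3*g^3 + 3*g^2 - g - 2)^2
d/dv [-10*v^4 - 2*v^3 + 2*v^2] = 2*v*(-20*v^2 - 3*v + 2)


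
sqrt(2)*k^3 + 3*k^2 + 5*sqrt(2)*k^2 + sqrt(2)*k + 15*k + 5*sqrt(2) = (k + 5)*(k + sqrt(2))*(sqrt(2)*k + 1)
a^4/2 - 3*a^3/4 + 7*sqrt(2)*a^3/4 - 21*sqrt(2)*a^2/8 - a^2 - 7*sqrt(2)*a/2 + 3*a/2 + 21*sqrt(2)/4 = (a/2 + sqrt(2)/2)*(a - 3/2)*(a - sqrt(2))*(a + 7*sqrt(2)/2)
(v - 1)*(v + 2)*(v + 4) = v^3 + 5*v^2 + 2*v - 8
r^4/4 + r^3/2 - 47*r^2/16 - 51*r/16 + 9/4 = (r/4 + 1)*(r - 3)*(r - 1/2)*(r + 3/2)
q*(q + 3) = q^2 + 3*q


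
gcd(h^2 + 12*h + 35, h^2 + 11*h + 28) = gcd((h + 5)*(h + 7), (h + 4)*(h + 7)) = h + 7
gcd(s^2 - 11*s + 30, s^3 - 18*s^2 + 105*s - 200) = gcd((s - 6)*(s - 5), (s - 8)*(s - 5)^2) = s - 5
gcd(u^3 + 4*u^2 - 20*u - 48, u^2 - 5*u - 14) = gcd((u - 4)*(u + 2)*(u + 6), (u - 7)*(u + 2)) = u + 2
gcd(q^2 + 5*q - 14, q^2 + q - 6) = q - 2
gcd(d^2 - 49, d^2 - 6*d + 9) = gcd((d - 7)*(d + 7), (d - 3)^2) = 1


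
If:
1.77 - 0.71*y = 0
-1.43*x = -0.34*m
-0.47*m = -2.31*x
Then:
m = 0.00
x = 0.00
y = 2.49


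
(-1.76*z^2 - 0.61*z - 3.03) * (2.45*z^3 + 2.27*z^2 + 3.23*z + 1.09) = -4.312*z^5 - 5.4897*z^4 - 14.493*z^3 - 10.7668*z^2 - 10.4518*z - 3.3027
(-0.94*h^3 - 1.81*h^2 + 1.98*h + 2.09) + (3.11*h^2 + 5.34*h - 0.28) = -0.94*h^3 + 1.3*h^2 + 7.32*h + 1.81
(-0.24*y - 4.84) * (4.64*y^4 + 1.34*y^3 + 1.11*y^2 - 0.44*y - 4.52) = -1.1136*y^5 - 22.7792*y^4 - 6.752*y^3 - 5.2668*y^2 + 3.2144*y + 21.8768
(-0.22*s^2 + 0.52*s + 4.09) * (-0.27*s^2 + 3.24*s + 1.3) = 0.0594*s^4 - 0.8532*s^3 + 0.2945*s^2 + 13.9276*s + 5.317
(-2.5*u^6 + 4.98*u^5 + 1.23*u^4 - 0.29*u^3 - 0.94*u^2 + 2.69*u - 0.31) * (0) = 0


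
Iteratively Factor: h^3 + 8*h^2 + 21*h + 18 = (h + 2)*(h^2 + 6*h + 9) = (h + 2)*(h + 3)*(h + 3)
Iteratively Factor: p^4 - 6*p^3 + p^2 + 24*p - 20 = (p - 1)*(p^3 - 5*p^2 - 4*p + 20) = (p - 1)*(p + 2)*(p^2 - 7*p + 10) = (p - 5)*(p - 1)*(p + 2)*(p - 2)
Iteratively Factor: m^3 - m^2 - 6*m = (m + 2)*(m^2 - 3*m) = m*(m + 2)*(m - 3)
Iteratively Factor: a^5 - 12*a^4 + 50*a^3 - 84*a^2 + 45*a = (a - 3)*(a^4 - 9*a^3 + 23*a^2 - 15*a) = (a - 5)*(a - 3)*(a^3 - 4*a^2 + 3*a) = (a - 5)*(a - 3)^2*(a^2 - a) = (a - 5)*(a - 3)^2*(a - 1)*(a)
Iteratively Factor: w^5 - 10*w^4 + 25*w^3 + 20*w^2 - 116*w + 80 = (w + 2)*(w^4 - 12*w^3 + 49*w^2 - 78*w + 40) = (w - 2)*(w + 2)*(w^3 - 10*w^2 + 29*w - 20) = (w - 4)*(w - 2)*(w + 2)*(w^2 - 6*w + 5) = (w - 4)*(w - 2)*(w - 1)*(w + 2)*(w - 5)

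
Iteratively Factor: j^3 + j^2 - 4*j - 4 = (j + 1)*(j^2 - 4) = (j - 2)*(j + 1)*(j + 2)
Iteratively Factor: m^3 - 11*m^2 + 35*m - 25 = (m - 1)*(m^2 - 10*m + 25) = (m - 5)*(m - 1)*(m - 5)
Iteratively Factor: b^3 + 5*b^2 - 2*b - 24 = (b + 3)*(b^2 + 2*b - 8) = (b + 3)*(b + 4)*(b - 2)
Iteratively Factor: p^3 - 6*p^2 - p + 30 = (p - 5)*(p^2 - p - 6) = (p - 5)*(p - 3)*(p + 2)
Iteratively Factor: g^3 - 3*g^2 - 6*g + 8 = (g + 2)*(g^2 - 5*g + 4) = (g - 4)*(g + 2)*(g - 1)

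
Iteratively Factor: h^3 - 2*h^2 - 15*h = (h - 5)*(h^2 + 3*h) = h*(h - 5)*(h + 3)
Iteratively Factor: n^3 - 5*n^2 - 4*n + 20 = (n - 5)*(n^2 - 4) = (n - 5)*(n - 2)*(n + 2)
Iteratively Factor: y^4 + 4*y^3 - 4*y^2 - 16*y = (y)*(y^3 + 4*y^2 - 4*y - 16) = y*(y + 4)*(y^2 - 4) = y*(y - 2)*(y + 4)*(y + 2)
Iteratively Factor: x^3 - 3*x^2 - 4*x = (x)*(x^2 - 3*x - 4) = x*(x + 1)*(x - 4)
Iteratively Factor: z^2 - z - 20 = (z + 4)*(z - 5)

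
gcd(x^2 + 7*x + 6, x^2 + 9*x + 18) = x + 6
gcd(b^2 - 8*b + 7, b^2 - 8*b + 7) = b^2 - 8*b + 7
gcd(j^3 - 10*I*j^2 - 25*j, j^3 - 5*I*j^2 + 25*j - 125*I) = j^2 - 10*I*j - 25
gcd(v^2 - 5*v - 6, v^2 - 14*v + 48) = v - 6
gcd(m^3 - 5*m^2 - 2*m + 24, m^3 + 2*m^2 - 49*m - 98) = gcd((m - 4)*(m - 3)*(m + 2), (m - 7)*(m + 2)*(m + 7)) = m + 2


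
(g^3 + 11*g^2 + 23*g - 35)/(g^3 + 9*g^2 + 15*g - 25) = (g + 7)/(g + 5)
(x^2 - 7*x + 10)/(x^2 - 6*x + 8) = (x - 5)/(x - 4)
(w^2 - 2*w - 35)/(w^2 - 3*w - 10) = (-w^2 + 2*w + 35)/(-w^2 + 3*w + 10)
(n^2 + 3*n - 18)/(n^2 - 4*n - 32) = (-n^2 - 3*n + 18)/(-n^2 + 4*n + 32)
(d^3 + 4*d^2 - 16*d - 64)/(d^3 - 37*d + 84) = (d^2 + 8*d + 16)/(d^2 + 4*d - 21)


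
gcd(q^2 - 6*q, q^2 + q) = q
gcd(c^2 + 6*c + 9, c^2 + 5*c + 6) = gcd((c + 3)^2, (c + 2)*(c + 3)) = c + 3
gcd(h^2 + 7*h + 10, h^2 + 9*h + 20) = h + 5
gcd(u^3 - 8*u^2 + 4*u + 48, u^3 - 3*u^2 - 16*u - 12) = u^2 - 4*u - 12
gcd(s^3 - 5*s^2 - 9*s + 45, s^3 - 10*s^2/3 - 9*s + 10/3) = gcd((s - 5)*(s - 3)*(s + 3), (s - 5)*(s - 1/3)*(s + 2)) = s - 5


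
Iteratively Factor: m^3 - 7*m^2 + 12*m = (m - 3)*(m^2 - 4*m) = m*(m - 3)*(m - 4)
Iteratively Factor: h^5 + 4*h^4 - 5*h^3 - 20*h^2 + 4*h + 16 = (h - 1)*(h^4 + 5*h^3 - 20*h - 16) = (h - 1)*(h + 1)*(h^3 + 4*h^2 - 4*h - 16) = (h - 1)*(h + 1)*(h + 2)*(h^2 + 2*h - 8) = (h - 1)*(h + 1)*(h + 2)*(h + 4)*(h - 2)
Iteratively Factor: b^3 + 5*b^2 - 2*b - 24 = (b - 2)*(b^2 + 7*b + 12) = (b - 2)*(b + 4)*(b + 3)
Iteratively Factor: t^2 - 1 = (t - 1)*(t + 1)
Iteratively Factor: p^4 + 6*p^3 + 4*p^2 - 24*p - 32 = (p + 2)*(p^3 + 4*p^2 - 4*p - 16) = (p + 2)*(p + 4)*(p^2 - 4) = (p - 2)*(p + 2)*(p + 4)*(p + 2)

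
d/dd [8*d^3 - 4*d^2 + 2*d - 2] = 24*d^2 - 8*d + 2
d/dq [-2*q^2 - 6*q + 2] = -4*q - 6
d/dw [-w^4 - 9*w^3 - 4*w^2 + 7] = w*(-4*w^2 - 27*w - 8)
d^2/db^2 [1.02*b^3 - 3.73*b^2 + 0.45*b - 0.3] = 6.12*b - 7.46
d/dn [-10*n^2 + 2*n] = 2 - 20*n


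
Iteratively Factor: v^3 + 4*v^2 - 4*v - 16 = (v + 4)*(v^2 - 4) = (v - 2)*(v + 4)*(v + 2)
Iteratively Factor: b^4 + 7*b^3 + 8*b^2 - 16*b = (b + 4)*(b^3 + 3*b^2 - 4*b) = b*(b + 4)*(b^2 + 3*b - 4) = b*(b + 4)^2*(b - 1)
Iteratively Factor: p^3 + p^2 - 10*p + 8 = (p + 4)*(p^2 - 3*p + 2) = (p - 1)*(p + 4)*(p - 2)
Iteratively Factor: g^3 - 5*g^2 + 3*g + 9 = (g - 3)*(g^2 - 2*g - 3) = (g - 3)*(g + 1)*(g - 3)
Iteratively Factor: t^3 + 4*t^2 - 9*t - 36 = (t + 3)*(t^2 + t - 12) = (t - 3)*(t + 3)*(t + 4)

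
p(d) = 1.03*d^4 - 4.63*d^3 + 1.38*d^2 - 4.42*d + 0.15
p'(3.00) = -9.91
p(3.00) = -42.27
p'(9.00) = 1898.81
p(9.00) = 3454.71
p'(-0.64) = -12.96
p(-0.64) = 4.93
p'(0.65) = -7.36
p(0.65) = -3.23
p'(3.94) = 42.82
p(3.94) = -30.82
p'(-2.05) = -103.95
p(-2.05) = 73.09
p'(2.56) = -19.26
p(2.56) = -35.56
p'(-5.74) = -1257.08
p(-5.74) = 2064.72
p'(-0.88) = -20.41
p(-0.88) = 8.88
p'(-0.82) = -18.29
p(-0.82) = 7.72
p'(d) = 4.12*d^3 - 13.89*d^2 + 2.76*d - 4.42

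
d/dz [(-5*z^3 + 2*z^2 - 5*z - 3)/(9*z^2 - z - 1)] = (-45*z^4 + 10*z^3 + 58*z^2 + 50*z + 2)/(81*z^4 - 18*z^3 - 17*z^2 + 2*z + 1)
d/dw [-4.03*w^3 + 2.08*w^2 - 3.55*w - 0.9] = -12.09*w^2 + 4.16*w - 3.55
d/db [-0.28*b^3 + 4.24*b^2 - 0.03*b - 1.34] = -0.84*b^2 + 8.48*b - 0.03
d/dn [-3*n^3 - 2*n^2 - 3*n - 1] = -9*n^2 - 4*n - 3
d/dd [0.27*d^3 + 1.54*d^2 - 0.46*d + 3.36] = 0.81*d^2 + 3.08*d - 0.46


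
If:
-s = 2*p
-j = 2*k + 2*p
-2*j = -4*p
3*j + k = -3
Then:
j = -3/2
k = 3/2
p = -3/4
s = 3/2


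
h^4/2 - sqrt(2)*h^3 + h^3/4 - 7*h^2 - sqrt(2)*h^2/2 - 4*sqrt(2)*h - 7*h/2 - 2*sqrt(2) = (h/2 + sqrt(2)/2)*(h + 1/2)*(h - 4*sqrt(2))*(h + sqrt(2))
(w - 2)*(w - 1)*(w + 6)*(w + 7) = w^4 + 10*w^3 + 5*w^2 - 100*w + 84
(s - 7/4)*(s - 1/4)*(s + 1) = s^3 - s^2 - 25*s/16 + 7/16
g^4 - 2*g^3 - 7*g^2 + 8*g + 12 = (g - 3)*(g - 2)*(g + 1)*(g + 2)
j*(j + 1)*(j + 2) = j^3 + 3*j^2 + 2*j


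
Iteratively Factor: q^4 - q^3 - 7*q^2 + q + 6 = (q + 1)*(q^3 - 2*q^2 - 5*q + 6) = (q + 1)*(q + 2)*(q^2 - 4*q + 3) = (q - 3)*(q + 1)*(q + 2)*(q - 1)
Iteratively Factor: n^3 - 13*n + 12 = (n - 1)*(n^2 + n - 12) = (n - 1)*(n + 4)*(n - 3)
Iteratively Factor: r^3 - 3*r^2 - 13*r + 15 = (r - 5)*(r^2 + 2*r - 3) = (r - 5)*(r + 3)*(r - 1)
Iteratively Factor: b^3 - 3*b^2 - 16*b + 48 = (b - 3)*(b^2 - 16) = (b - 3)*(b + 4)*(b - 4)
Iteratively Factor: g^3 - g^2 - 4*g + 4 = (g - 2)*(g^2 + g - 2) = (g - 2)*(g + 2)*(g - 1)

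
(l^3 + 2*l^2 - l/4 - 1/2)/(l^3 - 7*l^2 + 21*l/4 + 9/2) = (2*l^2 + 3*l - 2)/(2*l^2 - 15*l + 18)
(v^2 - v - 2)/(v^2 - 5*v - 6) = (v - 2)/(v - 6)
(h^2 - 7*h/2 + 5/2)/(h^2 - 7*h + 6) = (h - 5/2)/(h - 6)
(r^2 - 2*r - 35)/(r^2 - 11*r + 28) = (r + 5)/(r - 4)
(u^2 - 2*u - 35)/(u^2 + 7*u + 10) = (u - 7)/(u + 2)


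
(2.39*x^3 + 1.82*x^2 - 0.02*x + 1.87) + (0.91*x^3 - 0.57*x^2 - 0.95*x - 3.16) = 3.3*x^3 + 1.25*x^2 - 0.97*x - 1.29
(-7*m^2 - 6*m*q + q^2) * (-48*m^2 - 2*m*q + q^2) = 336*m^4 + 302*m^3*q - 43*m^2*q^2 - 8*m*q^3 + q^4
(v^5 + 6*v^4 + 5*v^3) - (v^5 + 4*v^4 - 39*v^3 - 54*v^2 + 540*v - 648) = 2*v^4 + 44*v^3 + 54*v^2 - 540*v + 648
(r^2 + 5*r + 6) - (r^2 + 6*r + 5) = 1 - r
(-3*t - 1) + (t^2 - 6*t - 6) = t^2 - 9*t - 7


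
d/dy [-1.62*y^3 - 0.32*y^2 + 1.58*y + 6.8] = -4.86*y^2 - 0.64*y + 1.58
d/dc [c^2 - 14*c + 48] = 2*c - 14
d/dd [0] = 0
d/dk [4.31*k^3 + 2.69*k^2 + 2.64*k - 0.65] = 12.93*k^2 + 5.38*k + 2.64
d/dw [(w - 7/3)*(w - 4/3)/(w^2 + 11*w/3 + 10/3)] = 2*(99*w^2 + 6*w - 319)/(3*(9*w^4 + 66*w^3 + 181*w^2 + 220*w + 100))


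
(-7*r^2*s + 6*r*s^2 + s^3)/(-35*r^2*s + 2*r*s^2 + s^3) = (r - s)/(5*r - s)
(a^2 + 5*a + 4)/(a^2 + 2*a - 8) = (a + 1)/(a - 2)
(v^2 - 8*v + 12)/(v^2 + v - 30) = (v^2 - 8*v + 12)/(v^2 + v - 30)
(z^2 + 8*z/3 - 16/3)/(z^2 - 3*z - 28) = (z - 4/3)/(z - 7)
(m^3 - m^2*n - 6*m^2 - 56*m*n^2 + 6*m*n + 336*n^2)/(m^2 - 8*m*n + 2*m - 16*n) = (m^2 + 7*m*n - 6*m - 42*n)/(m + 2)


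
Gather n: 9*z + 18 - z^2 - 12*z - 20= -z^2 - 3*z - 2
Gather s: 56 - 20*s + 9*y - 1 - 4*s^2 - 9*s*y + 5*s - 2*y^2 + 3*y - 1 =-4*s^2 + s*(-9*y - 15) - 2*y^2 + 12*y + 54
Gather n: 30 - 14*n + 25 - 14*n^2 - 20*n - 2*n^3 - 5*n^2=-2*n^3 - 19*n^2 - 34*n + 55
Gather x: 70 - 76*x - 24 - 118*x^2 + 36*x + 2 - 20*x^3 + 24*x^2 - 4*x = -20*x^3 - 94*x^2 - 44*x + 48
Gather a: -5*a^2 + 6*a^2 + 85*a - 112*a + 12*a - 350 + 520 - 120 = a^2 - 15*a + 50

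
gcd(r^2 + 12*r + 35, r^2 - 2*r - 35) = r + 5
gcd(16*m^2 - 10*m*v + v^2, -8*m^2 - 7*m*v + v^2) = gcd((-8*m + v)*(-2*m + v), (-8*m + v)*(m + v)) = -8*m + v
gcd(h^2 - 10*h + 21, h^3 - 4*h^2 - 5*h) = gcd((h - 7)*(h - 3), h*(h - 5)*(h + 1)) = 1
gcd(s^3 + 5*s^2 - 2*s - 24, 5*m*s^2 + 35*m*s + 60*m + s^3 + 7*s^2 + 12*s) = s^2 + 7*s + 12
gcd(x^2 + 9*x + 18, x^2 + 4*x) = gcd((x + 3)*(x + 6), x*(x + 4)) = 1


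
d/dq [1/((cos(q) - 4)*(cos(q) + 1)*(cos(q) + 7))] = (-3*sin(q)^2 + 8*cos(q) - 22)*sin(q)/((cos(q) - 4)^2*(cos(q) + 1)^2*(cos(q) + 7)^2)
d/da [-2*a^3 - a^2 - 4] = 2*a*(-3*a - 1)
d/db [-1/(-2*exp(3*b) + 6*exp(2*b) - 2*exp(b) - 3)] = (-6*exp(2*b) + 12*exp(b) - 2)*exp(b)/(2*exp(3*b) - 6*exp(2*b) + 2*exp(b) + 3)^2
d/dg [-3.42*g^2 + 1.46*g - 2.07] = 1.46 - 6.84*g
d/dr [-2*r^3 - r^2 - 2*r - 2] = -6*r^2 - 2*r - 2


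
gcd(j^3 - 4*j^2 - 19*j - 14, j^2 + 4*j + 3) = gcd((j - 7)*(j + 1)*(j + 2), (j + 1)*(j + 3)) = j + 1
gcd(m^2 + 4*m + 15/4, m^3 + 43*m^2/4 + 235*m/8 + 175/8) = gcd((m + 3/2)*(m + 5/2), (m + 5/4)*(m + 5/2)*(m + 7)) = m + 5/2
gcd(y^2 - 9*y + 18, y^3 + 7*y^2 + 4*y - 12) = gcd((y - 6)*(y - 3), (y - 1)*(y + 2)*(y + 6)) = 1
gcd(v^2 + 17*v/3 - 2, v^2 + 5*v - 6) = v + 6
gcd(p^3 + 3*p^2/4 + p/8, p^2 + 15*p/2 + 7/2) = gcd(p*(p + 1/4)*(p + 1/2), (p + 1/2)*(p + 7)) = p + 1/2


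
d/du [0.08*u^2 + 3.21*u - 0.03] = 0.16*u + 3.21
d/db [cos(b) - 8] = -sin(b)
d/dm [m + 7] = 1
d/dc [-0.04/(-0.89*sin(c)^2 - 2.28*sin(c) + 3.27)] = -(0.0712*sin(c) + 0.0912)*cos(c)/(0.89*sin(c)^2 + 2.28*sin(c) - 3.27)^2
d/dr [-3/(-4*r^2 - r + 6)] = 3*(-8*r - 1)/(4*r^2 + r - 6)^2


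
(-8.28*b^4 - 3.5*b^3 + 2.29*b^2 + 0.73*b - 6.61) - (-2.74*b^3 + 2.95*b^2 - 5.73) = -8.28*b^4 - 0.76*b^3 - 0.66*b^2 + 0.73*b - 0.88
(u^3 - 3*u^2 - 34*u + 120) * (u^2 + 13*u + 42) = u^5 + 10*u^4 - 31*u^3 - 448*u^2 + 132*u + 5040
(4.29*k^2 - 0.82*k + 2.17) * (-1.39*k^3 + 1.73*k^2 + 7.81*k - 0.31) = -5.9631*k^5 + 8.5615*k^4 + 29.07*k^3 - 3.98*k^2 + 17.2019*k - 0.6727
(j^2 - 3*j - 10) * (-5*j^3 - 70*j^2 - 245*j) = -5*j^5 - 55*j^4 + 15*j^3 + 1435*j^2 + 2450*j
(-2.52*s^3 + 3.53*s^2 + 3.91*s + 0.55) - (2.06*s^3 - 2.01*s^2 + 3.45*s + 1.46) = -4.58*s^3 + 5.54*s^2 + 0.46*s - 0.91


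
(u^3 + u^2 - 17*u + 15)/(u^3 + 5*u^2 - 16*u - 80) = (u^2 - 4*u + 3)/(u^2 - 16)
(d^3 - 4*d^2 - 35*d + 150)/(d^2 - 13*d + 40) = (d^2 + d - 30)/(d - 8)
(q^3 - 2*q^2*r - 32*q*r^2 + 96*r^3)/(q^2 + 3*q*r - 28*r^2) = (q^2 + 2*q*r - 24*r^2)/(q + 7*r)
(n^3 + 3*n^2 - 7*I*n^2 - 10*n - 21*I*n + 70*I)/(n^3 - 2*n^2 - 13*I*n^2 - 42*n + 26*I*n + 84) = (n + 5)/(n - 6*I)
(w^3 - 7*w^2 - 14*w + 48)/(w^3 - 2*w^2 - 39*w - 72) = (w - 2)/(w + 3)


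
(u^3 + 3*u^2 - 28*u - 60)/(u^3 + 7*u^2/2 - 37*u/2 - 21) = 2*(u^2 - 3*u - 10)/(2*u^2 - 5*u - 7)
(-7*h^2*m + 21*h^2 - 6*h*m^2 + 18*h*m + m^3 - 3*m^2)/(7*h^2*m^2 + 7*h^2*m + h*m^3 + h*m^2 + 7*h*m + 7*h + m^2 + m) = (-7*h^2*m + 21*h^2 - 6*h*m^2 + 18*h*m + m^3 - 3*m^2)/(7*h^2*m^2 + 7*h^2*m + h*m^3 + h*m^2 + 7*h*m + 7*h + m^2 + m)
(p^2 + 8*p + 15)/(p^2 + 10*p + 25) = (p + 3)/(p + 5)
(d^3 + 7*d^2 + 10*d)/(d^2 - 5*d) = (d^2 + 7*d + 10)/(d - 5)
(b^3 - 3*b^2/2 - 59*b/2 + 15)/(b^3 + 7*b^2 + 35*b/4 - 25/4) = 2*(b - 6)/(2*b + 5)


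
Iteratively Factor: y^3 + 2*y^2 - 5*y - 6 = (y + 1)*(y^2 + y - 6) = (y - 2)*(y + 1)*(y + 3)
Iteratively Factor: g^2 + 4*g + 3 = (g + 3)*(g + 1)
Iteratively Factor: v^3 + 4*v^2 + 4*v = (v)*(v^2 + 4*v + 4) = v*(v + 2)*(v + 2)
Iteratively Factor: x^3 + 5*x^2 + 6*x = (x + 2)*(x^2 + 3*x) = (x + 2)*(x + 3)*(x)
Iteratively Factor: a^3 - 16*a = (a - 4)*(a^2 + 4*a) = a*(a - 4)*(a + 4)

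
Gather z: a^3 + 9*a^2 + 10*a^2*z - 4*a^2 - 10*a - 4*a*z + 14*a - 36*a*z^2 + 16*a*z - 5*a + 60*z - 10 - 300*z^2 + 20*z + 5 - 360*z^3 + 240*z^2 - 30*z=a^3 + 5*a^2 - a - 360*z^3 + z^2*(-36*a - 60) + z*(10*a^2 + 12*a + 50) - 5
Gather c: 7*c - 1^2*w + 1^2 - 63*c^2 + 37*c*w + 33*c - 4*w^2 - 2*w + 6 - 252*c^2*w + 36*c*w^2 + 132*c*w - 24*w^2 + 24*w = c^2*(-252*w - 63) + c*(36*w^2 + 169*w + 40) - 28*w^2 + 21*w + 7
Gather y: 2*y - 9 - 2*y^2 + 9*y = -2*y^2 + 11*y - 9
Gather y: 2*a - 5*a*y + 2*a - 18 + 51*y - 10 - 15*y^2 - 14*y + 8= 4*a - 15*y^2 + y*(37 - 5*a) - 20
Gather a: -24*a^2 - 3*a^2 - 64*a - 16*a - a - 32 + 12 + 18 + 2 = -27*a^2 - 81*a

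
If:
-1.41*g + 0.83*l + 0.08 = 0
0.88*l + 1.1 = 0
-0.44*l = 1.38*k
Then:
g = -0.68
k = 0.40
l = -1.25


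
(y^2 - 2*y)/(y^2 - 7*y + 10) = y/(y - 5)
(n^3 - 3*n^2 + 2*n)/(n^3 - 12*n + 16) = n*(n - 1)/(n^2 + 2*n - 8)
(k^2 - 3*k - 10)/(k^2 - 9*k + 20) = (k + 2)/(k - 4)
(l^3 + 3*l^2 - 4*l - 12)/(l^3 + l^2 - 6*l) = (l + 2)/l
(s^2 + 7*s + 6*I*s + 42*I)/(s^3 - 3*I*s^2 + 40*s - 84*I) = (s + 7)/(s^2 - 9*I*s - 14)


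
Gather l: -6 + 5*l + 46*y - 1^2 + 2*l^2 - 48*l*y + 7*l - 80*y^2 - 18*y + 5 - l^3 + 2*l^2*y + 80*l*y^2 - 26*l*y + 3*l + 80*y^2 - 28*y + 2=-l^3 + l^2*(2*y + 2) + l*(80*y^2 - 74*y + 15)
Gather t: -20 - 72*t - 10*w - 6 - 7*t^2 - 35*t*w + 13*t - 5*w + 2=-7*t^2 + t*(-35*w - 59) - 15*w - 24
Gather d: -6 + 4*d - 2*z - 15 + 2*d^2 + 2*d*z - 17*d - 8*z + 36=2*d^2 + d*(2*z - 13) - 10*z + 15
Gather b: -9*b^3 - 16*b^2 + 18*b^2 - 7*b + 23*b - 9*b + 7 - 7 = -9*b^3 + 2*b^2 + 7*b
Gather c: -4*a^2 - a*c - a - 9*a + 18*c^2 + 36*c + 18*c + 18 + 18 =-4*a^2 - 10*a + 18*c^2 + c*(54 - a) + 36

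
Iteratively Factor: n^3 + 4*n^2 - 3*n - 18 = (n + 3)*(n^2 + n - 6) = (n - 2)*(n + 3)*(n + 3)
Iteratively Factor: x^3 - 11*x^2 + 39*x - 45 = (x - 3)*(x^2 - 8*x + 15) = (x - 3)^2*(x - 5)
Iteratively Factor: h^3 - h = (h + 1)*(h^2 - h) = h*(h + 1)*(h - 1)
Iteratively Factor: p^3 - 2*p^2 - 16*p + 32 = (p - 2)*(p^2 - 16) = (p - 2)*(p + 4)*(p - 4)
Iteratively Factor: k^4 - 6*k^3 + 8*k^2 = (k - 4)*(k^3 - 2*k^2) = k*(k - 4)*(k^2 - 2*k) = k^2*(k - 4)*(k - 2)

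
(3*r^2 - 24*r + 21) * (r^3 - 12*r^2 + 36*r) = 3*r^5 - 60*r^4 + 417*r^3 - 1116*r^2 + 756*r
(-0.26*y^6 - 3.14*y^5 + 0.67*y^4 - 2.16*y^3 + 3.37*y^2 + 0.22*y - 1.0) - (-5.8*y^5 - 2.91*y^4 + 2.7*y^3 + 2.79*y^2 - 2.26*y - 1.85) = -0.26*y^6 + 2.66*y^5 + 3.58*y^4 - 4.86*y^3 + 0.58*y^2 + 2.48*y + 0.85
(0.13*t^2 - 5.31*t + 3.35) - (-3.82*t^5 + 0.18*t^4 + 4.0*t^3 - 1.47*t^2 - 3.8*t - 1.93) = 3.82*t^5 - 0.18*t^4 - 4.0*t^3 + 1.6*t^2 - 1.51*t + 5.28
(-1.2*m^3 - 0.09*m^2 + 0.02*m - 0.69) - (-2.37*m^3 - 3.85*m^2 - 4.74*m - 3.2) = 1.17*m^3 + 3.76*m^2 + 4.76*m + 2.51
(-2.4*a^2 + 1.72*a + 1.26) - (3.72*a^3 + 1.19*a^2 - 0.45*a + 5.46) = -3.72*a^3 - 3.59*a^2 + 2.17*a - 4.2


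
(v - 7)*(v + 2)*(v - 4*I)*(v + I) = v^4 - 5*v^3 - 3*I*v^3 - 10*v^2 + 15*I*v^2 - 20*v + 42*I*v - 56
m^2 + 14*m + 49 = (m + 7)^2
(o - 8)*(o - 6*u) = o^2 - 6*o*u - 8*o + 48*u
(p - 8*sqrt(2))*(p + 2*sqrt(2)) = p^2 - 6*sqrt(2)*p - 32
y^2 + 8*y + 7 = (y + 1)*(y + 7)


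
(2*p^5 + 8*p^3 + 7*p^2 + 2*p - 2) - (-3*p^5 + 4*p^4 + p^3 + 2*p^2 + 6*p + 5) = 5*p^5 - 4*p^4 + 7*p^3 + 5*p^2 - 4*p - 7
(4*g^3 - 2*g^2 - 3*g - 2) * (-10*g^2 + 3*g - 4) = -40*g^5 + 32*g^4 + 8*g^3 + 19*g^2 + 6*g + 8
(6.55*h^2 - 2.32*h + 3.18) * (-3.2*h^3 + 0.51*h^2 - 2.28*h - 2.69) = -20.96*h^5 + 10.7645*h^4 - 26.2932*h^3 - 10.7081*h^2 - 1.0096*h - 8.5542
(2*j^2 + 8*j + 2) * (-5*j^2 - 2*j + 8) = -10*j^4 - 44*j^3 - 10*j^2 + 60*j + 16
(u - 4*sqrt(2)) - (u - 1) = 1 - 4*sqrt(2)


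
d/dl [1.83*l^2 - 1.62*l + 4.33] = 3.66*l - 1.62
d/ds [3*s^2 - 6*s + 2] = 6*s - 6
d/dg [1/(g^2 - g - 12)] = (1 - 2*g)/(-g^2 + g + 12)^2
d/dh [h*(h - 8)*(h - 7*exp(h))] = -7*h^2*exp(h) + 3*h^2 + 42*h*exp(h) - 16*h + 56*exp(h)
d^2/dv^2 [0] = 0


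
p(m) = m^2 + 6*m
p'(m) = 2*m + 6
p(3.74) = 36.43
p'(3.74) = 13.48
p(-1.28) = -6.04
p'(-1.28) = 3.44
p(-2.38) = -8.62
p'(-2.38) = 1.24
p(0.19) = 1.18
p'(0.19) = 6.38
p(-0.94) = -4.76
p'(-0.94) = 4.12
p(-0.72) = -3.80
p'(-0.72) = 4.56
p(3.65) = 35.22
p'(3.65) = 13.30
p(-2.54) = -8.79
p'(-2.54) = 0.92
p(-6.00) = 0.00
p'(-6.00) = -6.00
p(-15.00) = 135.00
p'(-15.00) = -24.00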